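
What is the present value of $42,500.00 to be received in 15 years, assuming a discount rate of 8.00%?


Present value formula: PV = FV / (1 + r)^t
PV = $42,500.00 / (1 + 0.08)^15
PV = $42,500.00 / 3.172169
PV = $13,397.77

PV = FV / (1 + r)^t = $13,397.77


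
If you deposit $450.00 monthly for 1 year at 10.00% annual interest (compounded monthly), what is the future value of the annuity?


Future value of an ordinary annuity: FV = PMT × ((1 + r)^n − 1) / r
Monthly rate r = 0.1/12 ≈ 0.00833333, n = 12
FV = $450.00 × ((1 + 0.1/12)^12 − 1) / (0.1/12)
FV = $450.00 × 12.565568
FV = $5,654.51

FV = PMT × ((1+r)^n - 1)/r = $5,654.51


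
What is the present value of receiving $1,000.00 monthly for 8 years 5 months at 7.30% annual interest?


Present value of an ordinary annuity: PV = PMT × (1 − (1 + r)^(−n)) / r
Monthly rate r = 0.073/12 ≈ 0.00608333, n = 101
PV = $1,000.00 × (1 − (1 + 0.073/12)^(−101)) / (0.073/12)
PV = $1,000.00 × 75.293559
PV = $75,293.56

PV = PMT × (1-(1+r)^(-n))/r = $75,293.56


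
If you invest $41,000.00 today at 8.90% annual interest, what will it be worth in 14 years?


Future value formula: FV = PV × (1 + r)^t
FV = $41,000.00 × (1 + 0.089)^14
FV = $41,000.00 × 3.2990608
FV = $135,261.49

FV = PV × (1 + r)^t = $135,261.49


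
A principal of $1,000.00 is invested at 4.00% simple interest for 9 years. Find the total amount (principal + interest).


Total amount formula: A = P(1 + rt) = P + P·r·t
Interest: I = P × r × t = $1,000.00 × 0.04 × 9 = $360.00
A = P + I = $1,000.00 + $360.00 = $1,360.00

A = P + I = P(1 + rt) = $1,360.00


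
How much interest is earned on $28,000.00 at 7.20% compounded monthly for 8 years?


Compound interest earned = final amount − principal.
A = P(1 + r/n)^(nt) = $28,000.00 × (1 + 0.072/12)^(12 × 8) = $49,723.79
Interest = A − P = $49,723.79 − $28,000.00 = $21,723.79

Interest = A - P = $21,723.79


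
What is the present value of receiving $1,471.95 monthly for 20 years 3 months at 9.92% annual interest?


Present value of an ordinary annuity: PV = PMT × (1 − (1 + r)^(−n)) / r
Monthly rate r = 0.0992/12 ≈ 0.00826667, n = 243
PV = $1,471.95 × (1 − (1 + 0.0992/12)^(−243)) / (0.0992/12)
PV = $1,471.95 × 104.605416
PV = $153,973.94

PV = PMT × (1-(1+r)^(-n))/r = $153,973.94


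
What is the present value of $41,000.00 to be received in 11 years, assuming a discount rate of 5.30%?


Present value formula: PV = FV / (1 + r)^t
PV = $41,000.00 / (1 + 0.053)^11
PV = $41,000.00 / 1.764867
PV = $23,231.21

PV = FV / (1 + r)^t = $23,231.21


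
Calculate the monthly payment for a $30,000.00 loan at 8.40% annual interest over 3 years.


Loan payment formula: PMT = PV × r / (1 − (1 + r)^(−n))
Monthly rate r = 0.084/12 = 0.007, n = 36 months
Denominator: 1 − (1 + 0.084/12)^(−36) = 0.2220726
PMT = $30,000.00 × (0.084/12) / 0.2220726
PMT = $945.64 per month

PMT = PV × r / (1-(1+r)^(-n)) = $945.64/month


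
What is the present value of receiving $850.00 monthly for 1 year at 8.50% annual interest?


Present value of an ordinary annuity: PV = PMT × (1 − (1 + r)^(−n)) / r
Monthly rate r = 0.085/12 ≈ 0.00708333, n = 12
PV = $850.00 × (1 − (1 + 0.085/12)^(−12)) / (0.085/12)
PV = $850.00 × 11.465289
PV = $9,745.50

PV = PMT × (1-(1+r)^(-n))/r = $9,745.50


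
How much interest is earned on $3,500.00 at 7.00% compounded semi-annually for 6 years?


Compound interest earned = final amount − principal.
A = P(1 + r/n)^(nt) = $3,500.00 × (1 + 0.07/2)^(2 × 6) = $5,288.74
Interest = A − P = $5,288.74 − $3,500.00 = $1,788.74

Interest = A - P = $1,788.74


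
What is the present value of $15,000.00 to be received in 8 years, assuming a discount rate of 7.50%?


Present value formula: PV = FV / (1 + r)^t
PV = $15,000.00 / (1 + 0.075)^8
PV = $15,000.00 / 1.783478
PV = $8,410.53

PV = FV / (1 + r)^t = $8,410.53


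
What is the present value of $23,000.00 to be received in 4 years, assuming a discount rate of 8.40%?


Present value formula: PV = FV / (1 + r)^t
PV = $23,000.00 / (1 + 0.084)^4
PV = $23,000.00 / 1.380757
PV = $16,657.53

PV = FV / (1 + r)^t = $16,657.53


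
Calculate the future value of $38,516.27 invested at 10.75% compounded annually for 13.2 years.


Compound interest formula: A = P(1 + r/n)^(nt)
A = $38,516.27 × (1 + 0.1075/1)^(1 × 13.2)
Growth factor: (1 + 0.1075/1)^13.2 = 3.848906
A = $38,516.27 × 3.848906
A = $148,245.50

A = P(1 + r/n)^(nt) = $148,245.50


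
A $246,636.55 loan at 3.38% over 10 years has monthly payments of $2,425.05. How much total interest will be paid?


Total paid over the life of the loan = PMT × n.
Total paid = $2,425.05 × 120 = $291,006.00
Total interest = total paid − principal = $291,006.00 − $246,636.55 = $44,369.45

Total interest = (PMT × n) - PV = $44,369.45


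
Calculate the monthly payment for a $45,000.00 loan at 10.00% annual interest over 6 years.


Loan payment formula: PMT = PV × r / (1 − (1 + r)^(−n))
Monthly rate r = 0.1/12 ≈ 0.00833333, n = 72 months
Denominator: 1 − (1 + 0.1/12)^(−72) = 0.449822
PMT = $45,000.00 × (0.1/12) / 0.449822
PMT = $833.66 per month

PMT = PV × r / (1-(1+r)^(-n)) = $833.66/month


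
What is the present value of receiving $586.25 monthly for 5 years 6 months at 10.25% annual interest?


Present value of an ordinary annuity: PV = PMT × (1 − (1 + r)^(−n)) / r
Monthly rate r = 0.1025/12 ≈ 0.00854167, n = 66
PV = $586.25 × (1 − (1 + 0.1025/12)^(−66)) / (0.1025/12)
PV = $586.25 × 50.290529
PV = $29,482.82

PV = PMT × (1-(1+r)^(-n))/r = $29,482.82


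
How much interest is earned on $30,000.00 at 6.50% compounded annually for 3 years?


Compound interest earned = final amount − principal.
A = P(1 + r/n)^(nt) = $30,000.00 × (1 + 0.065/1)^(1 × 3) = $36,238.49
Interest = A − P = $36,238.49 − $30,000.00 = $6,238.49

Interest = A - P = $6,238.49


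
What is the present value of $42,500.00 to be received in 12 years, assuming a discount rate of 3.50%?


Present value formula: PV = FV / (1 + r)^t
PV = $42,500.00 / (1 + 0.035)^12
PV = $42,500.00 / 1.5110687
PV = $28,125.79

PV = FV / (1 + r)^t = $28,125.79


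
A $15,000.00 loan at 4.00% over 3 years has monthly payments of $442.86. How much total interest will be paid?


Total paid over the life of the loan = PMT × n.
Total paid = $442.86 × 36 = $15,942.96
Total interest = total paid − principal = $15,942.96 − $15,000.00 = $942.96

Total interest = (PMT × n) - PV = $942.96


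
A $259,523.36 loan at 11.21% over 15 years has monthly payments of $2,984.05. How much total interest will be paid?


Total paid over the life of the loan = PMT × n.
Total paid = $2,984.05 × 180 = $537,129.00
Total interest = total paid − principal = $537,129.00 − $259,523.36 = $277,605.64

Total interest = (PMT × n) - PV = $277,605.64


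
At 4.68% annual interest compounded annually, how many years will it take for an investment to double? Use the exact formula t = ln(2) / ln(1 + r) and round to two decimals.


Doubling condition: (1 + r)^t = 2
Take ln of both sides: t × ln(1 + r) = ln(2)
t = ln(2) / ln(1 + r)
t = 0.693147 / 0.045738
t = 15.15

t = ln(2) / ln(1 + r) = 15.15 years


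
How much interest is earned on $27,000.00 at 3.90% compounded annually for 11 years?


Compound interest earned = final amount − principal.
A = P(1 + r/n)^(nt) = $27,000.00 × (1 + 0.039/1)^(1 × 11) = $41,127.73
Interest = A − P = $41,127.73 − $27,000.00 = $14,127.73

Interest = A - P = $14,127.73


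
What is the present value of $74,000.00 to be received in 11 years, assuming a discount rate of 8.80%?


Present value formula: PV = FV / (1 + r)^t
PV = $74,000.00 / (1 + 0.088)^11
PV = $74,000.00 / 2.528820
PV = $29,262.66

PV = FV / (1 + r)^t = $29,262.66


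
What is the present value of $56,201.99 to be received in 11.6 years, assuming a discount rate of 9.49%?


Present value formula: PV = FV / (1 + r)^t
PV = $56,201.99 / (1 + 0.0949)^11.6
PV = $56,201.99 / 2.8624881
PV = $19,633.96

PV = FV / (1 + r)^t = $19,633.96


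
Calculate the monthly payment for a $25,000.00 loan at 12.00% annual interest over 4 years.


Loan payment formula: PMT = PV × r / (1 − (1 + r)^(−n))
Monthly rate r = 0.12/12 = 0.01, n = 48 months
Denominator: 1 − (1 + 0.12/12)^(−48) = 0.379740
PMT = $25,000.00 × (0.12/12) / 0.379740
PMT = $658.35 per month

PMT = PV × r / (1-(1+r)^(-n)) = $658.35/month


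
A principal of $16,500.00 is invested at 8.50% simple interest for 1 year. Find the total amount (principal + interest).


Total amount formula: A = P(1 + rt) = P + P·r·t
Interest: I = P × r × t = $16,500.00 × 0.085 × 1 = $1,402.50
A = P + I = $16,500.00 + $1,402.50 = $17,902.50

A = P + I = P(1 + rt) = $17,902.50


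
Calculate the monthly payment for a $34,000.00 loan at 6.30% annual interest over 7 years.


Loan payment formula: PMT = PV × r / (1 − (1 + r)^(−n))
Monthly rate r = 0.063/12 = 0.00525, n = 84 months
Denominator: 1 − (1 + 0.063/12)^(−84) = 0.3558647
PMT = $34,000.00 × (0.063/12) / 0.3558647
PMT = $501.60 per month

PMT = PV × r / (1-(1+r)^(-n)) = $501.60/month


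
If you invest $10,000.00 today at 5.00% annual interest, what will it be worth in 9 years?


Future value formula: FV = PV × (1 + r)^t
FV = $10,000.00 × (1 + 0.05)^9
FV = $10,000.00 × 1.551328
FV = $15,513.28

FV = PV × (1 + r)^t = $15,513.28


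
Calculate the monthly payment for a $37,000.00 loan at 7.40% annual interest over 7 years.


Loan payment formula: PMT = PV × r / (1 − (1 + r)^(−n))
Monthly rate r = 0.074/12 ≈ 0.00616667, n = 84 months
Denominator: 1 − (1 + 0.074/12)^(−84) = 0.403341
PMT = $37,000.00 × (0.074/12) / 0.403341
PMT = $565.69 per month

PMT = PV × r / (1-(1+r)^(-n)) = $565.69/month


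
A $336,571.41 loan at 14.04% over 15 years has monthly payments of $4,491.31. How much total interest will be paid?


Total paid over the life of the loan = PMT × n.
Total paid = $4,491.31 × 180 = $808,435.80
Total interest = total paid − principal = $808,435.80 − $336,571.41 = $471,864.39

Total interest = (PMT × n) - PV = $471,864.39


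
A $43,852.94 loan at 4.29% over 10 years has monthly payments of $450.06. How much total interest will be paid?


Total paid over the life of the loan = PMT × n.
Total paid = $450.06 × 120 = $54,007.20
Total interest = total paid − principal = $54,007.20 − $43,852.94 = $10,154.26

Total interest = (PMT × n) - PV = $10,154.26


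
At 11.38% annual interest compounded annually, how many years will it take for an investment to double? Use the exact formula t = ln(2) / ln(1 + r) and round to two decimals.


Doubling condition: (1 + r)^t = 2
Take ln of both sides: t × ln(1 + r) = ln(2)
t = ln(2) / ln(1 + r)
t = 0.693147 / 0.107778
t = 6.43

t = ln(2) / ln(1 + r) = 6.43 years


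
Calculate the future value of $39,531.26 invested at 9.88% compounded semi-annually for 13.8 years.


Compound interest formula: A = P(1 + r/n)^(nt)
A = $39,531.26 × (1 + 0.0988/2)^(2 × 13.8)
Growth factor: (1 + 0.0988/2)^27.6 = 3.7841928
A = $39,531.26 × 3.7841928
A = $149,593.91

A = P(1 + r/n)^(nt) = $149,593.91


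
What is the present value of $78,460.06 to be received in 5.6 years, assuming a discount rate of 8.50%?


Present value formula: PV = FV / (1 + r)^t
PV = $78,460.06 / (1 + 0.085)^5.6
PV = $78,460.06 / 1.5790887
PV = $49,686.92

PV = FV / (1 + r)^t = $49,686.92


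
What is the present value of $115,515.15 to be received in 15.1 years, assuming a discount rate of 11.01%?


Present value formula: PV = FV / (1 + r)^t
PV = $115,515.15 / (1 + 0.1101)^15.1
PV = $115,515.15 / 4.841364
PV = $23,860.04

PV = FV / (1 + r)^t = $23,860.04


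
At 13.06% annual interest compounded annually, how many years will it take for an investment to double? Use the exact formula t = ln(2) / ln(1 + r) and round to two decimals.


Doubling condition: (1 + r)^t = 2
Take ln of both sides: t × ln(1 + r) = ln(2)
t = ln(2) / ln(1 + r)
t = 0.693147 / 0.122748
t = 5.65

t = ln(2) / ln(1 + r) = 5.65 years


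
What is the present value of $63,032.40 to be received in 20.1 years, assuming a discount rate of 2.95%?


Present value formula: PV = FV / (1 + r)^t
PV = $63,032.40 / (1 + 0.0295)^20.1
PV = $63,032.40 / 1.7938646
PV = $35,137.77

PV = FV / (1 + r)^t = $35,137.77


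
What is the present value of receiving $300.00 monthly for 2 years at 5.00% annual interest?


Present value of an ordinary annuity: PV = PMT × (1 − (1 + r)^(−n)) / r
Monthly rate r = 0.05/12 ≈ 0.00416667, n = 24
PV = $300.00 × (1 − (1 + 0.05/12)^(−24)) / (0.05/12)
PV = $300.00 × 22.793898
PV = $6,838.17

PV = PMT × (1-(1+r)^(-n))/r = $6,838.17


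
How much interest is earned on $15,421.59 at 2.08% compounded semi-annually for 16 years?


Compound interest earned = final amount − principal.
A = P(1 + r/n)^(nt) = $15,421.59 × (1 + 0.0208/2)^(2 × 16) = $21,474.15
Interest = A − P = $21,474.15 − $15,421.59 = $6,052.56

Interest = A - P = $6,052.56


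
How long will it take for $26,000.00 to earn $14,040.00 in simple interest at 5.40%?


Rearrange the simple interest formula for t:
I = P × r × t  ⇒  t = I / (P × r)
t = $14,040.00 / ($26,000.00 × 0.054)
t = 10

t = I/(P×r) = 10 years


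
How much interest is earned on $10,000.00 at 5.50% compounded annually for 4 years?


Compound interest earned = final amount − principal.
A = P(1 + r/n)^(nt) = $10,000.00 × (1 + 0.055/1)^(1 × 4) = $12,388.25
Interest = A − P = $12,388.25 − $10,000.00 = $2,388.25

Interest = A - P = $2,388.25


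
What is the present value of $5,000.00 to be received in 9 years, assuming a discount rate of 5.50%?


Present value formula: PV = FV / (1 + r)^t
PV = $5,000.00 / (1 + 0.055)^9
PV = $5,000.00 / 1.619094
PV = $3,088.15

PV = FV / (1 + r)^t = $3,088.15


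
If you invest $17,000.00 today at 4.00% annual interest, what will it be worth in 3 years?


Future value formula: FV = PV × (1 + r)^t
FV = $17,000.00 × (1 + 0.04)^3
FV = $17,000.00 × 1.124864
FV = $19,122.69

FV = PV × (1 + r)^t = $19,122.69


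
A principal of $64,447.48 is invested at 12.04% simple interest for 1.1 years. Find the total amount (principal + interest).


Total amount formula: A = P(1 + rt) = P + P·r·t
Interest: I = P × r × t = $64,447.48 × 0.1204 × 1.1 = $8,535.42
A = P + I = $64,447.48 + $8,535.42 = $72,982.90

A = P + I = P(1 + rt) = $72,982.90


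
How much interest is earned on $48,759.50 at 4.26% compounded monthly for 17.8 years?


Compound interest earned = final amount − principal.
A = P(1 + r/n)^(nt) = $48,759.50 × (1 + 0.0426/12)^(12 × 17.8) = $103,942.44
Interest = A − P = $103,942.44 − $48,759.50 = $55,182.94

Interest = A - P = $55,182.94


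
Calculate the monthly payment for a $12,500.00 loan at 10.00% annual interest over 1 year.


Loan payment formula: PMT = PV × r / (1 − (1 + r)^(−n))
Monthly rate r = 0.1/12 ≈ 0.00833333, n = 12 months
Denominator: 1 − (1 + 0.1/12)^(−12) = 0.0947876
PMT = $12,500.00 × (0.1/12) / 0.0947876
PMT = $1,098.95 per month

PMT = PV × r / (1-(1+r)^(-n)) = $1,098.95/month


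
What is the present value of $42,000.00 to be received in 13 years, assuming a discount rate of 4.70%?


Present value formula: PV = FV / (1 + r)^t
PV = $42,000.00 / (1 + 0.047)^13
PV = $42,000.00 / 1.816799
PV = $23,117.58

PV = FV / (1 + r)^t = $23,117.58


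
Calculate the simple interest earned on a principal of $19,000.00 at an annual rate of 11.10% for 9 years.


Simple interest formula: I = P × r × t
I = $19,000.00 × 0.111 × 9
I = $18,981.00

I = P × r × t = $18,981.00


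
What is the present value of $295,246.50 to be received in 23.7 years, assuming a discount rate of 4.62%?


Present value formula: PV = FV / (1 + r)^t
PV = $295,246.50 / (1 + 0.0462)^23.7
PV = $295,246.50 / 2.9165455
PV = $101,231.58

PV = FV / (1 + r)^t = $101,231.58


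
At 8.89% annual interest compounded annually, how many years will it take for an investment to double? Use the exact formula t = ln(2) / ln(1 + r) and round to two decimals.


Doubling condition: (1 + r)^t = 2
Take ln of both sides: t × ln(1 + r) = ln(2)
t = ln(2) / ln(1 + r)
t = 0.693147 / 0.085168
t = 8.14

t = ln(2) / ln(1 + r) = 8.14 years


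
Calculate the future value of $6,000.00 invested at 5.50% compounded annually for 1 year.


Compound interest formula: A = P(1 + r/n)^(nt)
A = $6,000.00 × (1 + 0.055/1)^(1 × 1)
Growth factor: (1 + 0.055/1)^1 = 1.055000
A = $6,000.00 × 1.055000
A = $6,330.00

A = P(1 + r/n)^(nt) = $6,330.00


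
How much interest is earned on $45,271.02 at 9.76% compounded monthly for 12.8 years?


Compound interest earned = final amount − principal.
A = P(1 + r/n)^(nt) = $45,271.02 × (1 + 0.0976/12)^(12 × 12.8) = $157,101.81
Interest = A − P = $157,101.81 − $45,271.02 = $111,830.79

Interest = A - P = $111,830.79


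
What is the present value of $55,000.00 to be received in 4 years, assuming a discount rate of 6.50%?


Present value formula: PV = FV / (1 + r)^t
PV = $55,000.00 / (1 + 0.065)^4
PV = $55,000.00 / 1.2864664
PV = $42,752.77

PV = FV / (1 + r)^t = $42,752.77


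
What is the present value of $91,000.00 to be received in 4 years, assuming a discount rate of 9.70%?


Present value formula: PV = FV / (1 + r)^t
PV = $91,000.00 / (1 + 0.097)^4
PV = $91,000.00 / 1.4481932
PV = $62,836.92

PV = FV / (1 + r)^t = $62,836.92


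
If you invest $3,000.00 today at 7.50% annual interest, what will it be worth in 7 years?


Future value formula: FV = PV × (1 + r)^t
FV = $3,000.00 × (1 + 0.075)^7
FV = $3,000.00 × 1.659049
FV = $4,977.15

FV = PV × (1 + r)^t = $4,977.15


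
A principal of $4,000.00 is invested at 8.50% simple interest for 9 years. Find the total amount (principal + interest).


Total amount formula: A = P(1 + rt) = P + P·r·t
Interest: I = P × r × t = $4,000.00 × 0.085 × 9 = $3,060.00
A = P + I = $4,000.00 + $3,060.00 = $7,060.00

A = P + I = P(1 + rt) = $7,060.00


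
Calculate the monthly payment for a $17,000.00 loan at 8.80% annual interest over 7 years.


Loan payment formula: PMT = PV × r / (1 − (1 + r)^(−n))
Monthly rate r = 0.088/12 ≈ 0.00733333, n = 84 months
Denominator: 1 − (1 + 0.088/12)^(−84) = 0.458684
PMT = $17,000.00 × (0.088/12) / 0.458684
PMT = $271.79 per month

PMT = PV × r / (1-(1+r)^(-n)) = $271.79/month


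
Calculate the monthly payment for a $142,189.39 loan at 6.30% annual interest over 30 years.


Loan payment formula: PMT = PV × r / (1 − (1 + r)^(−n))
Monthly rate r = 0.063/12 = 0.00525, n = 360 months
Denominator: 1 − (1 + 0.063/12)^(−360) = 0.848179
PMT = $142,189.39 × (0.063/12) / 0.848179
PMT = $880.11 per month

PMT = PV × r / (1-(1+r)^(-n)) = $880.11/month


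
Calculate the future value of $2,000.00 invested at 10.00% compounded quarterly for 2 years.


Compound interest formula: A = P(1 + r/n)^(nt)
A = $2,000.00 × (1 + 0.1/4)^(4 × 2)
Growth factor: (1 + 0.1/4)^8 = 1.218403
A = $2,000.00 × 1.218403
A = $2,436.81

A = P(1 + r/n)^(nt) = $2,436.81


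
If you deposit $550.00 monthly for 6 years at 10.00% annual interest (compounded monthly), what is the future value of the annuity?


Future value of an ordinary annuity: FV = PMT × ((1 + r)^n − 1) / r
Monthly rate r = 0.1/12 ≈ 0.00833333, n = 72
FV = $550.00 × ((1 + 0.1/12)^72 − 1) / (0.1/12)
FV = $550.00 × 98.111314
FV = $53,961.22

FV = PMT × ((1+r)^n - 1)/r = $53,961.22


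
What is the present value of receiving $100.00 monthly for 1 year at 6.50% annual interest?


Present value of an ordinary annuity: PV = PMT × (1 − (1 + r)^(−n)) / r
Monthly rate r = 0.065/12 ≈ 0.00541667, n = 12
PV = $100.00 × (1 − (1 + 0.065/12)^(−12)) / (0.065/12)
PV = $100.00 × 11.587967
PV = $1,158.80

PV = PMT × (1-(1+r)^(-n))/r = $1,158.80


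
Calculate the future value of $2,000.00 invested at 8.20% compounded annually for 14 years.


Compound interest formula: A = P(1 + r/n)^(nt)
A = $2,000.00 × (1 + 0.082/1)^(1 × 14)
Growth factor: (1 + 0.082/1)^14 = 3.014267
A = $2,000.00 × 3.014267
A = $6,028.53

A = P(1 + r/n)^(nt) = $6,028.53


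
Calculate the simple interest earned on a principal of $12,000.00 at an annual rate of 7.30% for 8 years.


Simple interest formula: I = P × r × t
I = $12,000.00 × 0.073 × 8
I = $7,008.00

I = P × r × t = $7,008.00


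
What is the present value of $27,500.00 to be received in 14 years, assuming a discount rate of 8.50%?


Present value formula: PV = FV / (1 + r)^t
PV = $27,500.00 / (1 + 0.085)^14
PV = $27,500.00 / 3.133404
PV = $8,776.40

PV = FV / (1 + r)^t = $8,776.40


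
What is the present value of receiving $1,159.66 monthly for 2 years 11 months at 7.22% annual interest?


Present value of an ordinary annuity: PV = PMT × (1 − (1 + r)^(−n)) / r
Monthly rate r = 0.0722/12 ≈ 0.00601667, n = 35
PV = $1,159.66 × (1 − (1 + 0.0722/12)^(−35)) / (0.0722/12)
PV = $1,159.66 × 31.475424
PV = $36,500.79

PV = PMT × (1-(1+r)^(-n))/r = $36,500.79


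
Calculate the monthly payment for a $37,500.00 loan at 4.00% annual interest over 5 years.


Loan payment formula: PMT = PV × r / (1 − (1 + r)^(−n))
Monthly rate r = 0.04/12 ≈ 0.00333333, n = 60 months
Denominator: 1 − (1 + 0.04/12)^(−60) = 0.180997
PMT = $37,500.00 × (0.04/12) / 0.180997
PMT = $690.62 per month

PMT = PV × r / (1-(1+r)^(-n)) = $690.62/month


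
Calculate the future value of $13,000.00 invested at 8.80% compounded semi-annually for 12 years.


Compound interest formula: A = P(1 + r/n)^(nt)
A = $13,000.00 × (1 + 0.088/2)^(2 × 12)
Growth factor: (1 + 0.088/2)^24 = 2.810684
A = $13,000.00 × 2.810684
A = $36,538.89

A = P(1 + r/n)^(nt) = $36,538.89


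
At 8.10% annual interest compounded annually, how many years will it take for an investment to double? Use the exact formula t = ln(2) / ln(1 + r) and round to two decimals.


Doubling condition: (1 + r)^t = 2
Take ln of both sides: t × ln(1 + r) = ln(2)
t = ln(2) / ln(1 + r)
t = 0.693147 / 0.077887
t = 8.90

t = ln(2) / ln(1 + r) = 8.90 years


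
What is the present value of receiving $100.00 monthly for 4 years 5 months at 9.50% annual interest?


Present value of an ordinary annuity: PV = PMT × (1 − (1 + r)^(−n)) / r
Monthly rate r = 0.095/12 ≈ 0.00791667, n = 53
PV = $100.00 × (1 − (1 + 0.095/12)^(−53)) / (0.095/12)
PV = $100.00 × 43.148523
PV = $4,314.85

PV = PMT × (1-(1+r)^(-n))/r = $4,314.85


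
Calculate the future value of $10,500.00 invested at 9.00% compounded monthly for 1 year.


Compound interest formula: A = P(1 + r/n)^(nt)
A = $10,500.00 × (1 + 0.09/12)^(12 × 1)
Growth factor: (1 + 0.09/12)^12 = 1.093807
A = $10,500.00 × 1.093807
A = $11,484.97

A = P(1 + r/n)^(nt) = $11,484.97


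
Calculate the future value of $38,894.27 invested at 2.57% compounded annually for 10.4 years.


Compound interest formula: A = P(1 + r/n)^(nt)
A = $38,894.27 × (1 + 0.0257/1)^(1 × 10.4)
Growth factor: (1 + 0.0257/1)^10.4 = 1.302002
A = $38,894.27 × 1.302002
A = $50,640.42

A = P(1 + r/n)^(nt) = $50,640.42


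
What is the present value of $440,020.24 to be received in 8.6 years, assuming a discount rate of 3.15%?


Present value formula: PV = FV / (1 + r)^t
PV = $440,020.24 / (1 + 0.0315)^8.6
PV = $440,020.24 / 1.3056759
PV = $337,005.71

PV = FV / (1 + r)^t = $337,005.71


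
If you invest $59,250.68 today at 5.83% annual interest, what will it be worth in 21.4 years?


Future value formula: FV = PV × (1 + r)^t
FV = $59,250.68 × (1 + 0.0583)^21.4
FV = $59,250.68 × 3.3622363
FV = $199,214.79

FV = PV × (1 + r)^t = $199,214.79


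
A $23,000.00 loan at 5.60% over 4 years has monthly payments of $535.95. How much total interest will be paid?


Total paid over the life of the loan = PMT × n.
Total paid = $535.95 × 48 = $25,725.60
Total interest = total paid − principal = $25,725.60 − $23,000.00 = $2,725.60

Total interest = (PMT × n) - PV = $2,725.60


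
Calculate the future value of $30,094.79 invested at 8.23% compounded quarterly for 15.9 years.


Compound interest formula: A = P(1 + r/n)^(nt)
A = $30,094.79 × (1 + 0.0823/4)^(4 × 15.9)
Growth factor: (1 + 0.0823/4)^63.6 = 3.6520547
A = $30,094.79 × 3.6520547
A = $109,907.82

A = P(1 + r/n)^(nt) = $109,907.82


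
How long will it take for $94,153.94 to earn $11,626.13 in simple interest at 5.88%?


Rearrange the simple interest formula for t:
I = P × r × t  ⇒  t = I / (P × r)
t = $11,626.13 / ($94,153.94 × 0.0588)
t = 2.1

t = I/(P×r) = 2.1 years


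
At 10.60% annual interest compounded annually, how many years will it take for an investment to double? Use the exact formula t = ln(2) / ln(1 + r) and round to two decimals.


Doubling condition: (1 + r)^t = 2
Take ln of both sides: t × ln(1 + r) = ln(2)
t = ln(2) / ln(1 + r)
t = 0.693147 / 0.100750
t = 6.88

t = ln(2) / ln(1 + r) = 6.88 years


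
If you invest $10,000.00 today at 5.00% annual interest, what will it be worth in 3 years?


Future value formula: FV = PV × (1 + r)^t
FV = $10,000.00 × (1 + 0.05)^3
FV = $10,000.00 × 1.157625
FV = $11,576.25

FV = PV × (1 + r)^t = $11,576.25


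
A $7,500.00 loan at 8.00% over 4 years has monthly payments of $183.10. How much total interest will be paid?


Total paid over the life of the loan = PMT × n.
Total paid = $183.10 × 48 = $8,788.80
Total interest = total paid − principal = $8,788.80 − $7,500.00 = $1,288.80

Total interest = (PMT × n) - PV = $1,288.80


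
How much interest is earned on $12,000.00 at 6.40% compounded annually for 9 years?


Compound interest earned = final amount − principal.
A = P(1 + r/n)^(nt) = $12,000.00 × (1 + 0.064/1)^(1 × 9) = $20,972.78
Interest = A − P = $20,972.78 − $12,000.00 = $8,972.78

Interest = A - P = $8,972.78


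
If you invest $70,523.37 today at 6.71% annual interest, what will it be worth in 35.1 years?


Future value formula: FV = PV × (1 + r)^t
FV = $70,523.37 × (1 + 0.0671)^35.1
FV = $70,523.37 × 9.7723657
FV = $689,180.16

FV = PV × (1 + r)^t = $689,180.16


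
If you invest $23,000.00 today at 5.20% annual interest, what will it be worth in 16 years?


Future value formula: FV = PV × (1 + r)^t
FV = $23,000.00 × (1 + 0.052)^16
FV = $23,000.00 × 2.250359
FV = $51,758.26

FV = PV × (1 + r)^t = $51,758.26


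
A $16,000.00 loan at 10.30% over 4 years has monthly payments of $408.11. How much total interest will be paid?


Total paid over the life of the loan = PMT × n.
Total paid = $408.11 × 48 = $19,589.28
Total interest = total paid − principal = $19,589.28 − $16,000.00 = $3,589.28

Total interest = (PMT × n) - PV = $3,589.28


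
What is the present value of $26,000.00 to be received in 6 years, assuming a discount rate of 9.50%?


Present value formula: PV = FV / (1 + r)^t
PV = $26,000.00 / (1 + 0.095)^6
PV = $26,000.00 / 1.7237914
PV = $15,083.03

PV = FV / (1 + r)^t = $15,083.03


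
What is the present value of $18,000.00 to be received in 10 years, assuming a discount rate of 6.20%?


Present value formula: PV = FV / (1 + r)^t
PV = $18,000.00 / (1 + 0.062)^10
PV = $18,000.00 / 1.8249256
PV = $9,863.42

PV = FV / (1 + r)^t = $9,863.42


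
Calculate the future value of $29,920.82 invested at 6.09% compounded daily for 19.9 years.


Compound interest formula: A = P(1 + r/n)^(nt)
A = $29,920.82 × (1 + 0.0609/365)^(365 × 19.9)
Growth factor: (1 + 0.0609/365)^7263.5 = 3.3595563
A = $29,920.82 × 3.3595563
A = $100,520.68

A = P(1 + r/n)^(nt) = $100,520.68


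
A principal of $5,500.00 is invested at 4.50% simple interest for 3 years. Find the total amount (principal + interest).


Total amount formula: A = P(1 + rt) = P + P·r·t
Interest: I = P × r × t = $5,500.00 × 0.045 × 3 = $742.50
A = P + I = $5,500.00 + $742.50 = $6,242.50

A = P + I = P(1 + rt) = $6,242.50


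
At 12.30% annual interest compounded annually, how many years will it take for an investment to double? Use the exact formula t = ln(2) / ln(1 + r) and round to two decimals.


Doubling condition: (1 + r)^t = 2
Take ln of both sides: t × ln(1 + r) = ln(2)
t = ln(2) / ln(1 + r)
t = 0.693147 / 0.116004
t = 5.98

t = ln(2) / ln(1 + r) = 5.98 years


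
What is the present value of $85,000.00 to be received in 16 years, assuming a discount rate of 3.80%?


Present value formula: PV = FV / (1 + r)^t
PV = $85,000.00 / (1 + 0.038)^16
PV = $85,000.00 / 1.816175
PV = $46,801.66

PV = FV / (1 + r)^t = $46,801.66


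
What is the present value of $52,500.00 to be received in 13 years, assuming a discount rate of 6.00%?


Present value formula: PV = FV / (1 + r)^t
PV = $52,500.00 / (1 + 0.06)^13
PV = $52,500.00 / 2.132928
PV = $24,614.05

PV = FV / (1 + r)^t = $24,614.05


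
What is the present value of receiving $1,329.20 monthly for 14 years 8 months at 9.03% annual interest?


Present value of an ordinary annuity: PV = PMT × (1 − (1 + r)^(−n)) / r
Monthly rate r = 0.0903/12 = 0.007525, n = 176
PV = $1,329.20 × (1 − (1 + 0.0903/12)^(−176)) / (0.0903/12)
PV = $1,329.20 × 97.370836
PV = $129,425.32

PV = PMT × (1-(1+r)^(-n))/r = $129,425.32


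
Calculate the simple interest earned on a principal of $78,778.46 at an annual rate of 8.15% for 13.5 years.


Simple interest formula: I = P × r × t
I = $78,778.46 × 0.0815 × 13.5
I = $86,676.00

I = P × r × t = $86,676.00


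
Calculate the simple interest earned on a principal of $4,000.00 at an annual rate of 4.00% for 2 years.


Simple interest formula: I = P × r × t
I = $4,000.00 × 0.04 × 2
I = $320.00

I = P × r × t = $320.00


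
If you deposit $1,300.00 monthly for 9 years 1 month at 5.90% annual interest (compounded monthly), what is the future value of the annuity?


Future value of an ordinary annuity: FV = PMT × ((1 + r)^n − 1) / r
Monthly rate r = 0.059/12 ≈ 0.00491667, n = 109
FV = $1,300.00 × ((1 + 0.059/12)^109 − 1) / (0.059/12)
FV = $1,300.00 × 143.750112
FV = $186,875.15

FV = PMT × ((1+r)^n - 1)/r = $186,875.15


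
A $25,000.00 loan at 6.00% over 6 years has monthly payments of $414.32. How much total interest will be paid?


Total paid over the life of the loan = PMT × n.
Total paid = $414.32 × 72 = $29,831.04
Total interest = total paid − principal = $29,831.04 − $25,000.00 = $4,831.04

Total interest = (PMT × n) - PV = $4,831.04


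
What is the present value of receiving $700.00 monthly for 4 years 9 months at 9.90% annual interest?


Present value of an ordinary annuity: PV = PMT × (1 − (1 + r)^(−n)) / r
Monthly rate r = 0.099/12 = 0.00825, n = 57
PV = $700.00 × (1 − (1 + 0.099/12)^(−57)) / (0.099/12)
PV = $700.00 × 45.326953
PV = $31,728.87

PV = PMT × (1-(1+r)^(-n))/r = $31,728.87


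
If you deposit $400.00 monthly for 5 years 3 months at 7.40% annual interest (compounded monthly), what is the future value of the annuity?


Future value of an ordinary annuity: FV = PMT × ((1 + r)^n − 1) / r
Monthly rate r = 0.074/12 ≈ 0.00616667, n = 63
FV = $400.00 × ((1 + 0.074/12)^63 − 1) / (0.074/12)
FV = $400.00 × 76.704109
FV = $30,681.64

FV = PMT × ((1+r)^n - 1)/r = $30,681.64


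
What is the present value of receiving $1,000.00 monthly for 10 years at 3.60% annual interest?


Present value of an ordinary annuity: PV = PMT × (1 − (1 + r)^(−n)) / r
Monthly rate r = 0.036/12 = 0.003, n = 120
PV = $1,000.00 × (1 − (1 + 0.036/12)^(−120)) / (0.036/12)
PV = $1,000.00 × 100.649193
PV = $100,649.19

PV = PMT × (1-(1+r)^(-n))/r = $100,649.19


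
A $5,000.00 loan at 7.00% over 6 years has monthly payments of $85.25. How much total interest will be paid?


Total paid over the life of the loan = PMT × n.
Total paid = $85.25 × 72 = $6,138.00
Total interest = total paid − principal = $6,138.00 − $5,000.00 = $1,138.00

Total interest = (PMT × n) - PV = $1,138.00


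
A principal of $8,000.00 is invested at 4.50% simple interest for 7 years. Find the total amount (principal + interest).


Total amount formula: A = P(1 + rt) = P + P·r·t
Interest: I = P × r × t = $8,000.00 × 0.045 × 7 = $2,520.00
A = P + I = $8,000.00 + $2,520.00 = $10,520.00

A = P + I = P(1 + rt) = $10,520.00


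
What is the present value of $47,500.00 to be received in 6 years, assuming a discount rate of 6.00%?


Present value formula: PV = FV / (1 + r)^t
PV = $47,500.00 / (1 + 0.06)^6
PV = $47,500.00 / 1.418519
PV = $33,485.63

PV = FV / (1 + r)^t = $33,485.63


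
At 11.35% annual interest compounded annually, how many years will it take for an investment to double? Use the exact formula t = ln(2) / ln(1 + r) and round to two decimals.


Doubling condition: (1 + r)^t = 2
Take ln of both sides: t × ln(1 + r) = ln(2)
t = ln(2) / ln(1 + r)
t = 0.693147 / 0.107508
t = 6.45

t = ln(2) / ln(1 + r) = 6.45 years


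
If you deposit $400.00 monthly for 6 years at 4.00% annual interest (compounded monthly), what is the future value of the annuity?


Future value of an ordinary annuity: FV = PMT × ((1 + r)^n − 1) / r
Monthly rate r = 0.04/12 ≈ 0.00333333, n = 72
FV = $400.00 × ((1 + 0.04/12)^72 − 1) / (0.04/12)
FV = $400.00 × 81.222564
FV = $32,489.03

FV = PMT × ((1+r)^n - 1)/r = $32,489.03


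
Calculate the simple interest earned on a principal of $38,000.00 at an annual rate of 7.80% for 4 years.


Simple interest formula: I = P × r × t
I = $38,000.00 × 0.078 × 4
I = $11,856.00

I = P × r × t = $11,856.00


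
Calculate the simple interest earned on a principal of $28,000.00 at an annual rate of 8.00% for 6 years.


Simple interest formula: I = P × r × t
I = $28,000.00 × 0.08 × 6
I = $13,440.00

I = P × r × t = $13,440.00


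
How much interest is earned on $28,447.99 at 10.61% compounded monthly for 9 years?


Compound interest earned = final amount − principal.
A = P(1 + r/n)^(nt) = $28,447.99 × (1 + 0.1061/12)^(12 × 9) = $73,609.99
Interest = A − P = $73,609.99 − $28,447.99 = $45,162.00

Interest = A - P = $45,162.00


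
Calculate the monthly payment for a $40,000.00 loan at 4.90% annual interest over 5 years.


Loan payment formula: PMT = PV × r / (1 − (1 + r)^(−n))
Monthly rate r = 0.049/12 ≈ 0.00408333, n = 60 months
Denominator: 1 − (1 + 0.049/12)^(−60) = 0.216905
PMT = $40,000.00 × (0.049/12) / 0.216905
PMT = $753.02 per month

PMT = PV × r / (1-(1+r)^(-n)) = $753.02/month


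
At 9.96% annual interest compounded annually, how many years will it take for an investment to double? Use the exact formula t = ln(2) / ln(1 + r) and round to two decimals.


Doubling condition: (1 + r)^t = 2
Take ln of both sides: t × ln(1 + r) = ln(2)
t = ln(2) / ln(1 + r)
t = 0.693147 / 0.094946
t = 7.30

t = ln(2) / ln(1 + r) = 7.30 years


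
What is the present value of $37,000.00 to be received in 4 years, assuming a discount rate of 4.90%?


Present value formula: PV = FV / (1 + r)^t
PV = $37,000.00 / (1 + 0.049)^4
PV = $37,000.00 / 1.2108824
PV = $30,556.23

PV = FV / (1 + r)^t = $30,556.23


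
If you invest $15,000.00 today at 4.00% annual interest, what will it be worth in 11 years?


Future value formula: FV = PV × (1 + r)^t
FV = $15,000.00 × (1 + 0.04)^11
FV = $15,000.00 × 1.539454
FV = $23,091.81

FV = PV × (1 + r)^t = $23,091.81


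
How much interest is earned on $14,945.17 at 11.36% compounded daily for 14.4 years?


Compound interest earned = final amount − principal.
A = P(1 + r/n)^(nt) = $14,945.17 × (1 + 0.1136/365)^(365 × 14.4) = $76,705.52
Interest = A − P = $76,705.52 − $14,945.17 = $61,760.35

Interest = A - P = $61,760.35


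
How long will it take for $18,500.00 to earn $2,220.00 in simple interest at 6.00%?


Rearrange the simple interest formula for t:
I = P × r × t  ⇒  t = I / (P × r)
t = $2,220.00 / ($18,500.00 × 0.06)
t = 2

t = I/(P×r) = 2 years


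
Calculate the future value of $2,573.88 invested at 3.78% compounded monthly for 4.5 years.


Compound interest formula: A = P(1 + r/n)^(nt)
A = $2,573.88 × (1 + 0.0378/12)^(12 × 4.5)
Growth factor: (1 + 0.0378/12)^54 = 1.185107
A = $2,573.88 × 1.185107
A = $3,050.32

A = P(1 + r/n)^(nt) = $3,050.32


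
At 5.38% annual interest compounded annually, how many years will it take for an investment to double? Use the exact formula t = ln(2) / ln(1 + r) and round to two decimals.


Doubling condition: (1 + r)^t = 2
Take ln of both sides: t × ln(1 + r) = ln(2)
t = ln(2) / ln(1 + r)
t = 0.693147 / 0.052403
t = 13.23

t = ln(2) / ln(1 + r) = 13.23 years


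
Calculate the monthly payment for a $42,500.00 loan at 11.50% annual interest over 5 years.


Loan payment formula: PMT = PV × r / (1 − (1 + r)^(−n))
Monthly rate r = 0.115/12 ≈ 0.00958333, n = 60 months
Denominator: 1 − (1 + 0.115/12)^(−60) = 0.435752
PMT = $42,500.00 × (0.115/12) / 0.435752
PMT = $934.69 per month

PMT = PV × r / (1-(1+r)^(-n)) = $934.69/month


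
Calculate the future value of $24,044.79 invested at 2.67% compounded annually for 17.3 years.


Compound interest formula: A = P(1 + r/n)^(nt)
A = $24,044.79 × (1 + 0.0267/1)^(1 × 17.3)
Growth factor: (1 + 0.0267/1)^17.3 = 1.5775155
A = $24,044.79 × 1.5775155
A = $37,931.03

A = P(1 + r/n)^(nt) = $37,931.03


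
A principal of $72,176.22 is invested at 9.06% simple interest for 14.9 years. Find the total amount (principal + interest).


Total amount formula: A = P(1 + rt) = P + P·r·t
Interest: I = P × r × t = $72,176.22 × 0.0906 × 14.9 = $97,433.57
A = P + I = $72,176.22 + $97,433.57 = $169,609.79

A = P + I = P(1 + rt) = $169,609.79


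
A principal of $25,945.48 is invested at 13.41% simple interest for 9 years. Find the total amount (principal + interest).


Total amount formula: A = P(1 + rt) = P + P·r·t
Interest: I = P × r × t = $25,945.48 × 0.1341 × 9 = $31,313.60
A = P + I = $25,945.48 + $31,313.60 = $57,259.08

A = P + I = P(1 + rt) = $57,259.08


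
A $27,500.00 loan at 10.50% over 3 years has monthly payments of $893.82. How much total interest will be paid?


Total paid over the life of the loan = PMT × n.
Total paid = $893.82 × 36 = $32,177.52
Total interest = total paid − principal = $32,177.52 − $27,500.00 = $4,677.52

Total interest = (PMT × n) - PV = $4,677.52


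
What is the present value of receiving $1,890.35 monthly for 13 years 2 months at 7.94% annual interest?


Present value of an ordinary annuity: PV = PMT × (1 − (1 + r)^(−n)) / r
Monthly rate r = 0.0794/12 ≈ 0.00661667, n = 158
PV = $1,890.35 × (1 − (1 + 0.0794/12)^(−158)) / (0.0794/12)
PV = $1,890.35 × 97.820849
PV = $184,915.64

PV = PMT × (1-(1+r)^(-n))/r = $184,915.64


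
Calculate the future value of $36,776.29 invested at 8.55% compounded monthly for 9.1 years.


Compound interest formula: A = P(1 + r/n)^(nt)
A = $36,776.29 × (1 + 0.0855/12)^(12 × 9.1)
Growth factor: (1 + 0.0855/12)^109.2 = 2.1712245
A = $36,776.29 × 2.1712245
A = $79,849.58

A = P(1 + r/n)^(nt) = $79,849.58


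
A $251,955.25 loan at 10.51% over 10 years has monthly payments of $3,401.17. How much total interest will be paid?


Total paid over the life of the loan = PMT × n.
Total paid = $3,401.17 × 120 = $408,140.40
Total interest = total paid − principal = $408,140.40 − $251,955.25 = $156,185.15

Total interest = (PMT × n) - PV = $156,185.15


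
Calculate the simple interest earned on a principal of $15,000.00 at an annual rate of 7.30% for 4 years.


Simple interest formula: I = P × r × t
I = $15,000.00 × 0.073 × 4
I = $4,380.00

I = P × r × t = $4,380.00


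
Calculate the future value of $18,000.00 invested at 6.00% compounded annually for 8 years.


Compound interest formula: A = P(1 + r/n)^(nt)
A = $18,000.00 × (1 + 0.06/1)^(1 × 8)
Growth factor: (1 + 0.06/1)^8 = 1.5938481
A = $18,000.00 × 1.5938481
A = $28,689.27

A = P(1 + r/n)^(nt) = $28,689.27
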